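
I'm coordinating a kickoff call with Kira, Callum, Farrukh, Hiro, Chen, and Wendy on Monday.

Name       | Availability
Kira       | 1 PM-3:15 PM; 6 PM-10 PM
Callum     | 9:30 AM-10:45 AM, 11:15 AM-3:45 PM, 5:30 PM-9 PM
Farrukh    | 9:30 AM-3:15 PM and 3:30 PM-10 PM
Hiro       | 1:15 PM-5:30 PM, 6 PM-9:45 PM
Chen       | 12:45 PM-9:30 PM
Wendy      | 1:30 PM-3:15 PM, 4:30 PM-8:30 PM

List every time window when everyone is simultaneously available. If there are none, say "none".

13:30-15:15, 18:00-20:30

Kira ∩ Callum: 13:00-15:15, 18:00-21:00.
Kira ∩ Callum ∩ Farrukh: 13:00-15:15, 18:00-21:00.
Kira ∩ Callum ∩ Farrukh ∩ Hiro: 13:15-15:15, 18:00-21:00.
Kira ∩ Callum ∩ Farrukh ∩ Hiro ∩ Chen: 13:15-15:15, 18:00-21:00.
Kira ∩ Callum ∩ Farrukh ∩ Hiro ∩ Chen ∩ Wendy: 13:30-15:15, 18:00-20:30.
Those are the intersection windows.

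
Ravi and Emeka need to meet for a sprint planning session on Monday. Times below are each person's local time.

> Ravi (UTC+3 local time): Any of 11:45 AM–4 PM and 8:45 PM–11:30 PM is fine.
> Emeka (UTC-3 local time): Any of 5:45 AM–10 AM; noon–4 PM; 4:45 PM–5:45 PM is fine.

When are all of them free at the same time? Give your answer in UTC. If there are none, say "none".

Ravi in UTC: 08:45-13:00, 17:45-20:30 (subtract 3h to convert from UTC+3).
Emeka in UTC: 08:45-13:00, 15:00-19:00, 19:45-20:45 (add 3h to convert from UTC-3).
Ravi ∩ Emeka: 08:45-13:00, 17:45-19:00, 19:45-20:30.
So the common availability across everyone is 08:45-13:00, 17:45-19:00, 19:45-20:30.

08:45-13:00, 17:45-19:00, 19:45-20:30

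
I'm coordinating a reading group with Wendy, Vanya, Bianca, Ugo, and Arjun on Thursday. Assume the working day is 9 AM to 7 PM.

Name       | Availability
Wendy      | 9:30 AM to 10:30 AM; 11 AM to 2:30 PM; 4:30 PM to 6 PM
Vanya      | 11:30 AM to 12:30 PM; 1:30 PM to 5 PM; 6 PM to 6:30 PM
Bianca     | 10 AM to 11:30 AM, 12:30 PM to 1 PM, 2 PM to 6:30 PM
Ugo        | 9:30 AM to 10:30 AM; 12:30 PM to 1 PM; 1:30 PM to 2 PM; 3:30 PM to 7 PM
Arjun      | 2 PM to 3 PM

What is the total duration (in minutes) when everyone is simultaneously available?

0

Wendy ∩ Vanya: 11:30-12:30, 13:30-14:30, 16:30-17:00.
Wendy ∩ Vanya ∩ Bianca: 14:00-14:30, 16:30-17:00.
Wendy ∩ Vanya ∩ Bianca ∩ Ugo: 16:30-17:00.
Wendy ∩ Vanya ∩ Bianca ∩ Ugo ∩ Arjun: ∅.
There is no time when everyone is free.
There is no common window, so the total is 0 minutes.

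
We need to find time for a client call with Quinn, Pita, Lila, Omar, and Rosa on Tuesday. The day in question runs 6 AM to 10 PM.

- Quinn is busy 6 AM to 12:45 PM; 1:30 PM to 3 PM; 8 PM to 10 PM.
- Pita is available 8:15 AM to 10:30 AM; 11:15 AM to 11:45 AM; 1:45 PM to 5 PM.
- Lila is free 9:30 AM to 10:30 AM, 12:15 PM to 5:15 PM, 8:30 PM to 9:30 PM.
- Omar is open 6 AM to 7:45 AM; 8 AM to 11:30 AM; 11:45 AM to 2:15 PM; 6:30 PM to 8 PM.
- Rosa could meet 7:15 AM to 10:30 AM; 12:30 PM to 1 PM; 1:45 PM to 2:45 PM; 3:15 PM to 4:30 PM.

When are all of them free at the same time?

Quinn free: 12:45-13:30, 15:00-20:00 (invert busy blocks within the working day).
Pita free: 08:15-10:30, 11:15-11:45, 13:45-17:00.
Lila free: 09:30-10:30, 12:15-17:15, 20:30-21:30.
Omar free: 06:00-07:45, 08:00-11:30, 11:45-14:15, 18:30-20:00.
Rosa free: 07:15-10:30, 12:30-13:00, 13:45-14:45, 15:15-16:30.
Quinn ∩ Pita: 15:00-17:00.
Quinn ∩ Pita ∩ Lila: 15:00-17:00.
Quinn ∩ Pita ∩ Lila ∩ Omar: ∅.
Quinn ∩ Pita ∩ Lila ∩ Omar ∩ Rosa: ∅.
There is no time when everyone is free.

none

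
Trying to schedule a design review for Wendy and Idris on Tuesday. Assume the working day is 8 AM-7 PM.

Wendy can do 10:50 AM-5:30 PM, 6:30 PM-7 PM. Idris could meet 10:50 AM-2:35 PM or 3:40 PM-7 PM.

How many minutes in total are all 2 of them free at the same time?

365

Wendy ∩ Idris: 10:50-14:35, 15:40-17:30, 18:30-19:00.
So the common availability across everyone is 10:50-14:35, 15:40-17:30, 18:30-19:00.
Summing the common windows: 225 + 110 + 30 = 365 minutes.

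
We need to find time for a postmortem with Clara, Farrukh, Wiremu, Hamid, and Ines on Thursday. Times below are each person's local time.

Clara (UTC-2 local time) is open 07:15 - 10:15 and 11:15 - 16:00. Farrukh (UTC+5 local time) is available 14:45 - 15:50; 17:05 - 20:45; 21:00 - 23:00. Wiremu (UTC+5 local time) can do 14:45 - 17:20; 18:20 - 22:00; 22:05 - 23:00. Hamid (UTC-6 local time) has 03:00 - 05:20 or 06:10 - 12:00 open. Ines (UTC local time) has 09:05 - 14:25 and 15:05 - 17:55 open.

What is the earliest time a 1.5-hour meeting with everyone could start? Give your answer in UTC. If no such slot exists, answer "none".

Clara in UTC: 09:15-12:15, 13:15-18:00 (add 2h to convert from UTC-2).
Farrukh in UTC: 09:45-10:50, 12:05-15:45, 16:00-18:00 (subtract 5h to convert from UTC+5).
Wiremu in UTC: 09:45-12:20, 13:20-17:00, 17:05-18:00 (subtract 5h to convert from UTC+5).
Hamid in UTC: 09:00-11:20, 12:10-18:00 (add 6h to convert from UTC-6).
Ines in UTC: 09:05-14:25, 15:05-17:55.
Clara ∩ Farrukh: 09:45-10:50, 12:05-12:15, 13:15-15:45, 16:00-18:00.
Clara ∩ Farrukh ∩ Wiremu: 09:45-10:50, 12:05-12:15, 13:20-15:45, 16:00-17:00, 17:05-18:00.
Clara ∩ Farrukh ∩ Wiremu ∩ Hamid: 09:45-10:50, 12:10-12:15, 13:20-15:45, 16:00-17:00, 17:05-18:00.
Clara ∩ Farrukh ∩ Wiremu ∩ Hamid ∩ Ines: 09:45-10:50, 12:10-12:15, 13:20-14:25, 15:05-15:45, 16:00-17:00, 17:05-17:55.
No common window is at least 90 minutes long.

none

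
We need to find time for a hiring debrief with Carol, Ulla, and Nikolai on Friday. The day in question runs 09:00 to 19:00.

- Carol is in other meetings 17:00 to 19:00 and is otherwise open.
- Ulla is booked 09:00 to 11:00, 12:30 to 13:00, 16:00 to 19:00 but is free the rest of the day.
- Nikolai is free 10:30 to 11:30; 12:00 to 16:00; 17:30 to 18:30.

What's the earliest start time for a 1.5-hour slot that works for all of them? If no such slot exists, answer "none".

13:00

Carol free: 09:00-17:00 (invert busy blocks within the working day).
Ulla free: 11:00-12:30, 13:00-16:00 (invert busy blocks within the working day).
Nikolai free: 10:30-11:30, 12:00-16:00, 17:30-18:30.
Carol ∩ Ulla: 11:00-12:30, 13:00-16:00.
Carol ∩ Ulla ∩ Nikolai: 11:00-11:30, 12:00-12:30, 13:00-16:00.
The first common window of at least 90 minutes is 13:00-16:00, so the earliest start is 13:00.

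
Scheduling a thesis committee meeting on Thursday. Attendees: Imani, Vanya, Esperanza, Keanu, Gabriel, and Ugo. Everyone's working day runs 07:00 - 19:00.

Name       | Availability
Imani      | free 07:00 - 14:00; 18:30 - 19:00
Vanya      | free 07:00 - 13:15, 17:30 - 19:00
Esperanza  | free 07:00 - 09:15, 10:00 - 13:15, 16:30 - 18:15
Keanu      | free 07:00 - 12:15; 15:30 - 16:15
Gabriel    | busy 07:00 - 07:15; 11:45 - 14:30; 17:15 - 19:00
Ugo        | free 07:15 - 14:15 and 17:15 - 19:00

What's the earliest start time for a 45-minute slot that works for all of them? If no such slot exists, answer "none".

07:15

Imani free: 07:00-14:00, 18:30-19:00.
Vanya free: 07:00-13:15, 17:30-19:00.
Esperanza free: 07:00-09:15, 10:00-13:15, 16:30-18:15.
Keanu free: 07:00-12:15, 15:30-16:15.
Gabriel free: 07:15-11:45, 14:30-17:15 (invert busy blocks within the working day).
Ugo free: 07:15-14:15, 17:15-19:00.
Imani ∩ Vanya: 07:00-13:15, 18:30-19:00.
Imani ∩ Vanya ∩ Esperanza: 07:00-09:15, 10:00-13:15.
Imani ∩ Vanya ∩ Esperanza ∩ Keanu: 07:00-09:15, 10:00-12:15.
Imani ∩ Vanya ∩ Esperanza ∩ Keanu ∩ Gabriel: 07:15-09:15, 10:00-11:45.
Imani ∩ Vanya ∩ Esperanza ∩ Keanu ∩ Gabriel ∩ Ugo: 07:15-09:15, 10:00-11:45.
The first common window of at least 45 minutes is 07:15-09:15, so the earliest start is 07:15.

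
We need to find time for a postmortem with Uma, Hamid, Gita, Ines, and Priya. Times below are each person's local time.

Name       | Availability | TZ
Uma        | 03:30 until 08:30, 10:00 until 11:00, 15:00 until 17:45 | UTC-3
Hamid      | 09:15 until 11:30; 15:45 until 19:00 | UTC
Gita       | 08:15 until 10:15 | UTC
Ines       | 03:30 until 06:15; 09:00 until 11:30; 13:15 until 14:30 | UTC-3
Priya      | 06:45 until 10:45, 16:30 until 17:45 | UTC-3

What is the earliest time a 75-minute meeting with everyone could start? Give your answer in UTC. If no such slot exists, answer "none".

none

Uma in UTC: 06:30-11:30, 13:00-14:00, 18:00-20:45 (add 3h to convert from UTC-3).
Hamid in UTC: 09:15-11:30, 15:45-19:00.
Gita in UTC: 08:15-10:15.
Ines in UTC: 06:30-09:15, 12:00-14:30, 16:15-17:30 (add 3h to convert from UTC-3).
Priya in UTC: 09:45-13:45, 19:30-20:45 (add 3h to convert from UTC-3).
Uma ∩ Hamid: 09:15-11:30, 18:00-19:00.
Uma ∩ Hamid ∩ Gita: 09:15-10:15.
Uma ∩ Hamid ∩ Gita ∩ Ines: ∅.
Uma ∩ Hamid ∩ Gita ∩ Ines ∩ Priya: ∅.
There is no time when everyone is free.
No common window is at least 75 minutes long.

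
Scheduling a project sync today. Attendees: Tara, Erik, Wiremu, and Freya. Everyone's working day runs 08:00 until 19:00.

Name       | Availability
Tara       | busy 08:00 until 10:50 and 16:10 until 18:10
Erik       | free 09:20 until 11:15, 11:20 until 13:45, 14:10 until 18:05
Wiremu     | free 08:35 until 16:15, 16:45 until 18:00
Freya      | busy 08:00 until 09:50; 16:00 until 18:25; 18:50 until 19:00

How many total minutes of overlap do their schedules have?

280

Tara free: 10:50-16:10, 18:10-19:00 (invert busy blocks within the working day).
Erik free: 09:20-11:15, 11:20-13:45, 14:10-18:05.
Wiremu free: 08:35-16:15, 16:45-18:00.
Freya free: 09:50-16:00, 18:25-18:50 (invert busy blocks within the working day).
Tara ∩ Erik: 10:50-11:15, 11:20-13:45, 14:10-16:10.
Tara ∩ Erik ∩ Wiremu: 10:50-11:15, 11:20-13:45, 14:10-16:10.
Tara ∩ Erik ∩ Wiremu ∩ Freya: 10:50-11:15, 11:20-13:45, 14:10-16:00.
Those are the intersection windows.
Summing the common windows: 25 + 145 + 110 = 280 minutes.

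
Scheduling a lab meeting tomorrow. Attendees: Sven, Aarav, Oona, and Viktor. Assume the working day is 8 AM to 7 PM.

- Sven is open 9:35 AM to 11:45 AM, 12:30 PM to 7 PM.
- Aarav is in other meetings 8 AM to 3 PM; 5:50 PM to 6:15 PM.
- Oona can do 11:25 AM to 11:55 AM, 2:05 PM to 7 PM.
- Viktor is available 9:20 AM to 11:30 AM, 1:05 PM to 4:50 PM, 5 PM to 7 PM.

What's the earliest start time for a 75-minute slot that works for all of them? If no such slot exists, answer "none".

15:00

Sven free: 09:35-11:45, 12:30-19:00.
Aarav free: 15:00-17:50, 18:15-19:00 (invert busy blocks within the working day).
Oona free: 11:25-11:55, 14:05-19:00.
Viktor free: 09:20-11:30, 13:05-16:50, 17:00-19:00.
Sven ∩ Aarav: 15:00-17:50, 18:15-19:00.
Sven ∩ Aarav ∩ Oona: 15:00-17:50, 18:15-19:00.
Sven ∩ Aarav ∩ Oona ∩ Viktor: 15:00-16:50, 17:00-17:50, 18:15-19:00.
So the common availability across everyone is 15:00-16:50, 17:00-17:50, 18:15-19:00.
The first common window of at least 75 minutes is 15:00-16:50, so the earliest start is 15:00.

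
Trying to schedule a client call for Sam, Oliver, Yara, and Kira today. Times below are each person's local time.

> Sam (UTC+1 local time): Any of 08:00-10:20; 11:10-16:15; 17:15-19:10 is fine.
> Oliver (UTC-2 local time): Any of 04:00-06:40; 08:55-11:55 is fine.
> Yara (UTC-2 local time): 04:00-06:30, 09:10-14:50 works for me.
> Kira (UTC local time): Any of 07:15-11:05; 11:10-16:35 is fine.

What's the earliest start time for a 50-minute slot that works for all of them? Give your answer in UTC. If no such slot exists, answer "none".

Sam in UTC: 07:00-09:20, 10:10-15:15, 16:15-18:10 (subtract 1h to convert from UTC+1).
Oliver in UTC: 06:00-08:40, 10:55-13:55 (add 2h to convert from UTC-2).
Yara in UTC: 06:00-08:30, 11:10-16:50 (add 2h to convert from UTC-2).
Kira in UTC: 07:15-11:05, 11:10-16:35.
Sam ∩ Oliver: 07:00-08:40, 10:55-13:55.
Sam ∩ Oliver ∩ Yara: 07:00-08:30, 11:10-13:55.
Sam ∩ Oliver ∩ Yara ∩ Kira: 07:15-08:30, 11:10-13:55.
The first common window of at least 50 minutes is 07:15-08:30, so the earliest start is 07:15.

07:15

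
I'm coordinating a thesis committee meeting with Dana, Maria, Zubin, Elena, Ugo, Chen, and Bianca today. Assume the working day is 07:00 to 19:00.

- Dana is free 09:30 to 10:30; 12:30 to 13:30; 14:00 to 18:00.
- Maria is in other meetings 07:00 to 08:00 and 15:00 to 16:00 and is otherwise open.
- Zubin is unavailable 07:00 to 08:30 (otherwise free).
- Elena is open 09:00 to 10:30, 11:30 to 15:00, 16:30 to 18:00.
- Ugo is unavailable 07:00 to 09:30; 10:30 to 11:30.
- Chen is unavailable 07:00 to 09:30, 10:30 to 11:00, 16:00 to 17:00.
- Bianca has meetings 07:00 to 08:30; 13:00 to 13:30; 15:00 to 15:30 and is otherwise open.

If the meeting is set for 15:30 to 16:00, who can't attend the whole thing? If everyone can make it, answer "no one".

Dana free: 09:30-10:30, 12:30-13:30, 14:00-18:00.
Maria free: 08:00-15:00, 16:00-19:00 (invert busy blocks within the working day).
Zubin free: 08:30-19:00 (invert busy blocks within the working day).
Elena free: 09:00-10:30, 11:30-15:00, 16:30-18:00.
Ugo free: 09:30-10:30, 11:30-19:00 (invert busy blocks within the working day).
Chen free: 09:30-10:30, 11:00-16:00, 17:00-19:00 (invert busy blocks within the working day).
Bianca free: 08:30-13:00, 13:30-15:00, 15:30-19:00 (invert busy blocks within the working day).
Dana: free for 15:30-16:00. Maria: not fully free for 15:30-16:00. Zubin: free for 15:30-16:00. Elena: not fully free for 15:30-16:00. Ugo: free for 15:30-16:00. Chen: free for 15:30-16:00. Bianca: free for 15:30-16:00.

Elena, Maria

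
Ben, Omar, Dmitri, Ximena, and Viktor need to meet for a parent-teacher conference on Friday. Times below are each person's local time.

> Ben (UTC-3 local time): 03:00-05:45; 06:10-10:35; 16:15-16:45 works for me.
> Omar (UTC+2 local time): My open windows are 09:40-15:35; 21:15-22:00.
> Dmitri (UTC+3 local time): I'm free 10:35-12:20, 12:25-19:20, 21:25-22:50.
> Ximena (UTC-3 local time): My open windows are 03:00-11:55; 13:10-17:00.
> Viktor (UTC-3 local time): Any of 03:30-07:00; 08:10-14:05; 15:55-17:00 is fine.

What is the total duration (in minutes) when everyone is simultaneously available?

285

Ben in UTC: 06:00-08:45, 09:10-13:35, 19:15-19:45 (add 3h to convert from UTC-3).
Omar in UTC: 07:40-13:35, 19:15-20:00 (subtract 2h to convert from UTC+2).
Dmitri in UTC: 07:35-09:20, 09:25-16:20, 18:25-19:50 (subtract 3h to convert from UTC+3).
Ximena in UTC: 06:00-14:55, 16:10-20:00 (add 3h to convert from UTC-3).
Viktor in UTC: 06:30-10:00, 11:10-17:05, 18:55-20:00 (add 3h to convert from UTC-3).
Ben ∩ Omar: 07:40-08:45, 09:10-13:35, 19:15-19:45.
Ben ∩ Omar ∩ Dmitri: 07:40-08:45, 09:10-09:20, 09:25-13:35, 19:15-19:45.
Ben ∩ Omar ∩ Dmitri ∩ Ximena: 07:40-08:45, 09:10-09:20, 09:25-13:35, 19:15-19:45.
Ben ∩ Omar ∩ Dmitri ∩ Ximena ∩ Viktor: 07:40-08:45, 09:10-09:20, 09:25-10:00, 11:10-13:35, 19:15-19:45.
So the common availability across everyone is 07:40-08:45, 09:10-09:20, 09:25-10:00, 11:10-13:35, 19:15-19:45.
Summing the common windows: 65 + 10 + 35 + 145 + 30 = 285 minutes.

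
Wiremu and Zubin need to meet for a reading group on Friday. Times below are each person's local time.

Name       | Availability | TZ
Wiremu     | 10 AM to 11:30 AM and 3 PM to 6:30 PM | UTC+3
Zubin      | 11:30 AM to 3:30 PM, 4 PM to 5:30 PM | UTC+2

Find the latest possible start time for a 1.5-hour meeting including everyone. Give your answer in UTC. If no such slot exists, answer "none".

Wiremu in UTC: 07:00-08:30, 12:00-15:30 (subtract 3h to convert from UTC+3).
Zubin in UTC: 09:30-13:30, 14:00-15:30 (subtract 2h to convert from UTC+2).
Wiremu ∩ Zubin: 12:00-13:30, 14:00-15:30.
Those are the intersection windows.
The last common window of at least 90 minutes is 14:00-15:30; a 90-minute meeting can start as late as 14:00 and still end by 15:30.

14:00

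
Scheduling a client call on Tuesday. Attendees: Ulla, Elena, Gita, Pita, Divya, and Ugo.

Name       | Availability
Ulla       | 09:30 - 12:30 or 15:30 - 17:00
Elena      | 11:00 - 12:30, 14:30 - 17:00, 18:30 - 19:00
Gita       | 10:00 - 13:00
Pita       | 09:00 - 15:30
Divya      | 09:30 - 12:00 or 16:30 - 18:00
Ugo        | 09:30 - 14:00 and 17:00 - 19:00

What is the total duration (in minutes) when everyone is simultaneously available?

60

Ulla ∩ Elena: 11:00-12:30, 15:30-17:00.
Ulla ∩ Elena ∩ Gita: 11:00-12:30.
Ulla ∩ Elena ∩ Gita ∩ Pita: 11:00-12:30.
Ulla ∩ Elena ∩ Gita ∩ Pita ∩ Divya: 11:00-12:00.
Ulla ∩ Elena ∩ Gita ∩ Pita ∩ Divya ∩ Ugo: 11:00-12:00.
Those are the intersection windows.
That's a single block of 60 minutes.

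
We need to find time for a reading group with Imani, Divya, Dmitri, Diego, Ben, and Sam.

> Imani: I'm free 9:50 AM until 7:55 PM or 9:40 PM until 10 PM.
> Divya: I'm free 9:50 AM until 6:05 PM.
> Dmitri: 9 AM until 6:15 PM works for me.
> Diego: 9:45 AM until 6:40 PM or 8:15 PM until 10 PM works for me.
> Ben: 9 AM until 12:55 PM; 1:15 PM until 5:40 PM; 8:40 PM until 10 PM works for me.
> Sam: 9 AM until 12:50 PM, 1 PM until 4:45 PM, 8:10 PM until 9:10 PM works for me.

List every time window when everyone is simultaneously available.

Imani ∩ Divya: 09:50-18:05.
Imani ∩ Divya ∩ Dmitri: 09:50-18:05.
Imani ∩ Divya ∩ Dmitri ∩ Diego: 09:50-18:05.
Imani ∩ Divya ∩ Dmitri ∩ Diego ∩ Ben: 09:50-12:55, 13:15-17:40.
Imani ∩ Divya ∩ Dmitri ∩ Diego ∩ Ben ∩ Sam: 09:50-12:50, 13:15-16:45.
Those are the intersection windows.

09:50-12:50, 13:15-16:45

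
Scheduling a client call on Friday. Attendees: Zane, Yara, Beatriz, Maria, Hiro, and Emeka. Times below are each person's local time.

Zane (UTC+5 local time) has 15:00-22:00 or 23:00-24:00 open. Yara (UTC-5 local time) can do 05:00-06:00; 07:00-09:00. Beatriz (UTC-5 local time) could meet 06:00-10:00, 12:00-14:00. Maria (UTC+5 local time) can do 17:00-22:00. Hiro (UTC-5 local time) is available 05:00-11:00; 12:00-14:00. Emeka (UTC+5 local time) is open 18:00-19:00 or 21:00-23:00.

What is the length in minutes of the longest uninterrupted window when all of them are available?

Zane in UTC: 10:00-17:00, 18:00-19:00 (subtract 5h to convert from UTC+5).
Yara in UTC: 10:00-11:00, 12:00-14:00 (add 5h to convert from UTC-5).
Beatriz in UTC: 11:00-15:00, 17:00-19:00 (add 5h to convert from UTC-5).
Maria in UTC: 12:00-17:00 (subtract 5h to convert from UTC+5).
Hiro in UTC: 10:00-16:00, 17:00-19:00 (add 5h to convert from UTC-5).
Emeka in UTC: 13:00-14:00, 16:00-18:00 (subtract 5h to convert from UTC+5).
Zane ∩ Yara: 10:00-11:00, 12:00-14:00.
Zane ∩ Yara ∩ Beatriz: 12:00-14:00.
Zane ∩ Yara ∩ Beatriz ∩ Maria: 12:00-14:00.
Zane ∩ Yara ∩ Beatriz ∩ Maria ∩ Hiro: 12:00-14:00.
Zane ∩ Yara ∩ Beatriz ∩ Maria ∩ Hiro ∩ Emeka: 13:00-14:00.
So the common availability across everyone is 13:00-14:00.
The longest is 13:00-14:00 at 60 minutes.

60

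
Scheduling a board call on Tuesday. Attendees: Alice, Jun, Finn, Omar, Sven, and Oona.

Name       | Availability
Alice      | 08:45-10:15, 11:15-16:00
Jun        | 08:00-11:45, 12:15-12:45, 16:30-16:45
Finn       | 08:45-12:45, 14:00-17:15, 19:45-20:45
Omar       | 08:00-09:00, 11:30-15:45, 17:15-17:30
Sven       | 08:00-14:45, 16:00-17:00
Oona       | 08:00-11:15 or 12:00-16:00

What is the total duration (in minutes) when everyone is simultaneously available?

Alice ∩ Jun: 08:45-10:15, 11:15-11:45, 12:15-12:45.
Alice ∩ Jun ∩ Finn: 08:45-10:15, 11:15-11:45, 12:15-12:45.
Alice ∩ Jun ∩ Finn ∩ Omar: 08:45-09:00, 11:30-11:45, 12:15-12:45.
Alice ∩ Jun ∩ Finn ∩ Omar ∩ Sven: 08:45-09:00, 11:30-11:45, 12:15-12:45.
Alice ∩ Jun ∩ Finn ∩ Omar ∩ Sven ∩ Oona: 08:45-09:00, 12:15-12:45.
Summing the common windows: 15 + 30 = 45 minutes.

45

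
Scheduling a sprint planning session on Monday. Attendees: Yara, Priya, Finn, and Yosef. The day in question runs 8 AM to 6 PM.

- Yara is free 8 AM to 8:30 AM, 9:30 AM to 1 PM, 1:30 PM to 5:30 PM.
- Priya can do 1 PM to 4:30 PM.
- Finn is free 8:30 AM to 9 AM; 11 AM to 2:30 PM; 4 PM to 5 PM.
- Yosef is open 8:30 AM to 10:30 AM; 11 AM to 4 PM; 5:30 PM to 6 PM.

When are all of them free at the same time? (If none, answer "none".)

Yara ∩ Priya: 13:30-16:30.
Yara ∩ Priya ∩ Finn: 13:30-14:30, 16:00-16:30.
Yara ∩ Priya ∩ Finn ∩ Yosef: 13:30-14:30.

13:30-14:30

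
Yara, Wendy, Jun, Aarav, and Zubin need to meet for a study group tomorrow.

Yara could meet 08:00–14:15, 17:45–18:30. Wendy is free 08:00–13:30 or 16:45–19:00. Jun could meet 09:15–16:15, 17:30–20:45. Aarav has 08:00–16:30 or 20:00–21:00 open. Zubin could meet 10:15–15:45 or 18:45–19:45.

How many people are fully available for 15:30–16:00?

Jun and Aarav can make the full 15:30-16:00 slot — that's 2.

2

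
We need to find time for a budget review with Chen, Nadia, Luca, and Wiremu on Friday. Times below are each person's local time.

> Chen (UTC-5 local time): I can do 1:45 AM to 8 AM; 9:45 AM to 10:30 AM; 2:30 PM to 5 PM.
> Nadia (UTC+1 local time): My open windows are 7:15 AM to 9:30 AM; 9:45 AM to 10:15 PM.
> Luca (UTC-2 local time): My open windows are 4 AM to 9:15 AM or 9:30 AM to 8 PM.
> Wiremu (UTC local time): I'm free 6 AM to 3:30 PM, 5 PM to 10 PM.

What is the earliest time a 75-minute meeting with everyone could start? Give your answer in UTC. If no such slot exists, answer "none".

Chen in UTC: 06:45-13:00, 14:45-15:30, 19:30-22:00 (add 5h to convert from UTC-5).
Nadia in UTC: 06:15-08:30, 08:45-21:15 (subtract 1h to convert from UTC+1).
Luca in UTC: 06:00-11:15, 11:30-22:00 (add 2h to convert from UTC-2).
Wiremu in UTC: 06:00-15:30, 17:00-22:00.
Chen ∩ Nadia: 06:45-08:30, 08:45-13:00, 14:45-15:30, 19:30-21:15.
Chen ∩ Nadia ∩ Luca: 06:45-08:30, 08:45-11:15, 11:30-13:00, 14:45-15:30, 19:30-21:15.
Chen ∩ Nadia ∩ Luca ∩ Wiremu: 06:45-08:30, 08:45-11:15, 11:30-13:00, 14:45-15:30, 19:30-21:15.
The first common window of at least 75 minutes is 06:45-08:30, so the earliest start is 06:45.

06:45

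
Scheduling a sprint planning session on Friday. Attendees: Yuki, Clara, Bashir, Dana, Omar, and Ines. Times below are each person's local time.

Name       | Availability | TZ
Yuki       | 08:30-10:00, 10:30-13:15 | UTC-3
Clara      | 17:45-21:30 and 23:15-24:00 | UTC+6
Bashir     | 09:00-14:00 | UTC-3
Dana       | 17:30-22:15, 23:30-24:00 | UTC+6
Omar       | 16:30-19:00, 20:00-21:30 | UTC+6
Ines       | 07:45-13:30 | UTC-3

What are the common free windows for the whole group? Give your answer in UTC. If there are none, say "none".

12:00-13:00, 14:00-15:30

Yuki in UTC: 11:30-13:00, 13:30-16:15 (add 3h to convert from UTC-3).
Clara in UTC: 11:45-15:30, 17:15-18:00 (subtract 6h to convert from UTC+6).
Bashir in UTC: 12:00-17:00 (add 3h to convert from UTC-3).
Dana in UTC: 11:30-16:15, 17:30-18:00 (subtract 6h to convert from UTC+6).
Omar in UTC: 10:30-13:00, 14:00-15:30 (subtract 6h to convert from UTC+6).
Ines in UTC: 10:45-16:30 (add 3h to convert from UTC-3).
Yuki ∩ Clara: 11:45-13:00, 13:30-15:30.
Yuki ∩ Clara ∩ Bashir: 12:00-13:00, 13:30-15:30.
Yuki ∩ Clara ∩ Bashir ∩ Dana: 12:00-13:00, 13:30-15:30.
Yuki ∩ Clara ∩ Bashir ∩ Dana ∩ Omar: 12:00-13:00, 14:00-15:30.
Yuki ∩ Clara ∩ Bashir ∩ Dana ∩ Omar ∩ Ines: 12:00-13:00, 14:00-15:30.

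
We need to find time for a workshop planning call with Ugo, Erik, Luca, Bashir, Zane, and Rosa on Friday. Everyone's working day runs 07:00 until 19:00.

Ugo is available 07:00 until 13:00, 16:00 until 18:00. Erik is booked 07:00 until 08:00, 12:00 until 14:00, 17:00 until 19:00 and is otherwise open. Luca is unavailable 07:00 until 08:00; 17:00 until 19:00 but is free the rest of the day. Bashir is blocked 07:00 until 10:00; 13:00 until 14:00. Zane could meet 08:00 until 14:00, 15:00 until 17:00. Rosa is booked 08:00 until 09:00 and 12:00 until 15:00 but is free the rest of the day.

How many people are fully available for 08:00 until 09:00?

4

Ugo free: 07:00-13:00, 16:00-18:00.
Erik free: 08:00-12:00, 14:00-17:00 (invert busy blocks within the working day).
Luca free: 08:00-17:00 (invert busy blocks within the working day).
Bashir free: 10:00-13:00, 14:00-19:00 (invert busy blocks within the working day).
Zane free: 08:00-14:00, 15:00-17:00.
Rosa free: 07:00-08:00, 09:00-12:00, 15:00-19:00 (invert busy blocks within the working day).
Ugo, Erik, Luca, and Zane can make the full 08:00-09:00 slot — that's 4.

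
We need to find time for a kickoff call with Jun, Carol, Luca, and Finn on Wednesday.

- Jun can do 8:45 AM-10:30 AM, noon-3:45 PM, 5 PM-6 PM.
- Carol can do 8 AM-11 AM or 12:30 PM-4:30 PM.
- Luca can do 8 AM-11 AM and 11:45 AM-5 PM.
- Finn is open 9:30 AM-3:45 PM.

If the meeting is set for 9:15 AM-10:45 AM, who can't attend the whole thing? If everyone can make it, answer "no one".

Finn, Jun

Jun: not fully free for 09:15-10:45. Carol: free for 09:15-10:45. Luca: free for 09:15-10:45. Finn: not fully free for 09:15-10:45.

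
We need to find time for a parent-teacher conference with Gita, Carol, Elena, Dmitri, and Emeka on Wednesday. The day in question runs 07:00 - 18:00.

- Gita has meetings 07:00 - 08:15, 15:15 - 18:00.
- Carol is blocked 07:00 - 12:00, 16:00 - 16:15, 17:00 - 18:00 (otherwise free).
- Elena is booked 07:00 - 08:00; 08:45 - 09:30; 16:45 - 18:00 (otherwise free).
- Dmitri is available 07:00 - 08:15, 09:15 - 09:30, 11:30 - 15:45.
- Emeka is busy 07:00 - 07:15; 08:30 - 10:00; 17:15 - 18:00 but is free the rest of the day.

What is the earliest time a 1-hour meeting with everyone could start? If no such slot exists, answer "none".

Gita free: 08:15-15:15 (invert busy blocks within the working day).
Carol free: 12:00-16:00, 16:15-17:00 (invert busy blocks within the working day).
Elena free: 08:00-08:45, 09:30-16:45 (invert busy blocks within the working day).
Dmitri free: 07:00-08:15, 09:15-09:30, 11:30-15:45.
Emeka free: 07:15-08:30, 10:00-17:15 (invert busy blocks within the working day).
Gita ∩ Carol: 12:00-15:15.
Gita ∩ Carol ∩ Elena: 12:00-15:15.
Gita ∩ Carol ∩ Elena ∩ Dmitri: 12:00-15:15.
Gita ∩ Carol ∩ Elena ∩ Dmitri ∩ Emeka: 12:00-15:15.
So the common availability across everyone is 12:00-15:15.
The first common window of at least 60 minutes is 12:00-15:15, so the earliest start is 12:00.

12:00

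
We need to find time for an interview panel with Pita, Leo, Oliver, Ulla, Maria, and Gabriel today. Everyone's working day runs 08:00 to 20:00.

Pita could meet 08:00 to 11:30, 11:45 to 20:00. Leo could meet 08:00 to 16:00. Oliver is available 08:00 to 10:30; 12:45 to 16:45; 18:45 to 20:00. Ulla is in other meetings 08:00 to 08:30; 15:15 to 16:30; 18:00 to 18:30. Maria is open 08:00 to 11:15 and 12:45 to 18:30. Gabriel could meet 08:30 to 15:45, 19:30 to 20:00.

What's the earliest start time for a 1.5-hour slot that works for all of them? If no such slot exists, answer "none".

08:30

Pita free: 08:00-11:30, 11:45-20:00.
Leo free: 08:00-16:00.
Oliver free: 08:00-10:30, 12:45-16:45, 18:45-20:00.
Ulla free: 08:30-15:15, 16:30-18:00, 18:30-20:00 (invert busy blocks within the working day).
Maria free: 08:00-11:15, 12:45-18:30.
Gabriel free: 08:30-15:45, 19:30-20:00.
Pita ∩ Leo: 08:00-11:30, 11:45-16:00.
Pita ∩ Leo ∩ Oliver: 08:00-10:30, 12:45-16:00.
Pita ∩ Leo ∩ Oliver ∩ Ulla: 08:30-10:30, 12:45-15:15.
Pita ∩ Leo ∩ Oliver ∩ Ulla ∩ Maria: 08:30-10:30, 12:45-15:15.
Pita ∩ Leo ∩ Oliver ∩ Ulla ∩ Maria ∩ Gabriel: 08:30-10:30, 12:45-15:15.
The first common window of at least 90 minutes is 08:30-10:30, so the earliest start is 08:30.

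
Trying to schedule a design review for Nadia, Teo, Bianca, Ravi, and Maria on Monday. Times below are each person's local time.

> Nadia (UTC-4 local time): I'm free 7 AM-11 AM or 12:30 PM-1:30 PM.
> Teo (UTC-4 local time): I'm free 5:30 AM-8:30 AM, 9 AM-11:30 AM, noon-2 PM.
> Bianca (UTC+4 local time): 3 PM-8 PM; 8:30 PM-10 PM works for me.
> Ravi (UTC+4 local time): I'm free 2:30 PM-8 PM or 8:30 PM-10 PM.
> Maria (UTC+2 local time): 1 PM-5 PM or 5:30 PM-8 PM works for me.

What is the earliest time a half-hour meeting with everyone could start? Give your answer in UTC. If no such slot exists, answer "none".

11:00

Nadia in UTC: 11:00-15:00, 16:30-17:30 (add 4h to convert from UTC-4).
Teo in UTC: 09:30-12:30, 13:00-15:30, 16:00-18:00 (add 4h to convert from UTC-4).
Bianca in UTC: 11:00-16:00, 16:30-18:00 (subtract 4h to convert from UTC+4).
Ravi in UTC: 10:30-16:00, 16:30-18:00 (subtract 4h to convert from UTC+4).
Maria in UTC: 11:00-15:00, 15:30-18:00 (subtract 2h to convert from UTC+2).
Nadia ∩ Teo: 11:00-12:30, 13:00-15:00, 16:30-17:30.
Nadia ∩ Teo ∩ Bianca: 11:00-12:30, 13:00-15:00, 16:30-17:30.
Nadia ∩ Teo ∩ Bianca ∩ Ravi: 11:00-12:30, 13:00-15:00, 16:30-17:30.
Nadia ∩ Teo ∩ Bianca ∩ Ravi ∩ Maria: 11:00-12:30, 13:00-15:00, 16:30-17:30.
The first common window of at least 30 minutes is 11:00-12:30, so the earliest start is 11:00.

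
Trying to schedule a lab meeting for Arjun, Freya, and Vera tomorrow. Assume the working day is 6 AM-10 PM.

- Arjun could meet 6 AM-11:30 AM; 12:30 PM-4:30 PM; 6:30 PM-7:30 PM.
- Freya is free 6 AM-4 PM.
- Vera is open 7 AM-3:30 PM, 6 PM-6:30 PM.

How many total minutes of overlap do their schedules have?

Arjun ∩ Freya: 06:00-11:30, 12:30-16:00.
Arjun ∩ Freya ∩ Vera: 07:00-11:30, 12:30-15:30.
Those are the intersection windows.
Summing the common windows: 270 + 180 = 450 minutes.

450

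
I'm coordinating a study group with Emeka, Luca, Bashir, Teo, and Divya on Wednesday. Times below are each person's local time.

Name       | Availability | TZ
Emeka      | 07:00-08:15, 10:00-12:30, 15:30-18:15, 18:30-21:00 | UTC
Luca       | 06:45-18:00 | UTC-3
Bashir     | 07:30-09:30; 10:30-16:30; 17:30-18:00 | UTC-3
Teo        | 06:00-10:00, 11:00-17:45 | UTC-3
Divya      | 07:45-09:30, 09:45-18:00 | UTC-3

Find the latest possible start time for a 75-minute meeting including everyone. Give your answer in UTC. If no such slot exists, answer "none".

17:00

Emeka in UTC: 07:00-08:15, 10:00-12:30, 15:30-18:15, 18:30-21:00.
Luca in UTC: 09:45-21:00 (add 3h to convert from UTC-3).
Bashir in UTC: 10:30-12:30, 13:30-19:30, 20:30-21:00 (add 3h to convert from UTC-3).
Teo in UTC: 09:00-13:00, 14:00-20:45 (add 3h to convert from UTC-3).
Divya in UTC: 10:45-12:30, 12:45-21:00 (add 3h to convert from UTC-3).
Emeka ∩ Luca: 10:00-12:30, 15:30-18:15, 18:30-21:00.
Emeka ∩ Luca ∩ Bashir: 10:30-12:30, 15:30-18:15, 18:30-19:30, 20:30-21:00.
Emeka ∩ Luca ∩ Bashir ∩ Teo: 10:30-12:30, 15:30-18:15, 18:30-19:30, 20:30-20:45.
Emeka ∩ Luca ∩ Bashir ∩ Teo ∩ Divya: 10:45-12:30, 15:30-18:15, 18:30-19:30, 20:30-20:45.
The last common window of at least 75 minutes is 15:30-18:15; a 75-minute meeting can start as late as 17:00 and still end by 18:15.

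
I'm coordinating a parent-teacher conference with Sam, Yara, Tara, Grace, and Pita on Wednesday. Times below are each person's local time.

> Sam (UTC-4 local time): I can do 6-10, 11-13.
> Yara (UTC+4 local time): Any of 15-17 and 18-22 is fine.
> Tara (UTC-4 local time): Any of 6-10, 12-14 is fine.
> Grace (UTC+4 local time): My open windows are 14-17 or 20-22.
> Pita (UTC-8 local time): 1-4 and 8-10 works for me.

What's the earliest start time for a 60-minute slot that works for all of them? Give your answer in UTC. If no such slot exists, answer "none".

Sam in UTC: 10:00-14:00, 15:00-17:00 (add 4h to convert from UTC-4).
Yara in UTC: 11:00-13:00, 14:00-18:00 (subtract 4h to convert from UTC+4).
Tara in UTC: 10:00-14:00, 16:00-18:00 (add 4h to convert from UTC-4).
Grace in UTC: 10:00-13:00, 16:00-18:00 (subtract 4h to convert from UTC+4).
Pita in UTC: 09:00-12:00, 16:00-18:00 (add 8h to convert from UTC-8).
Sam ∩ Yara: 11:00-13:00, 15:00-17:00.
Sam ∩ Yara ∩ Tara: 11:00-13:00, 16:00-17:00.
Sam ∩ Yara ∩ Tara ∩ Grace: 11:00-13:00, 16:00-17:00.
Sam ∩ Yara ∩ Tara ∩ Grace ∩ Pita: 11:00-12:00, 16:00-17:00.
The first common window of at least 60 minutes is 11:00-12:00, so the earliest start is 11:00.

11:00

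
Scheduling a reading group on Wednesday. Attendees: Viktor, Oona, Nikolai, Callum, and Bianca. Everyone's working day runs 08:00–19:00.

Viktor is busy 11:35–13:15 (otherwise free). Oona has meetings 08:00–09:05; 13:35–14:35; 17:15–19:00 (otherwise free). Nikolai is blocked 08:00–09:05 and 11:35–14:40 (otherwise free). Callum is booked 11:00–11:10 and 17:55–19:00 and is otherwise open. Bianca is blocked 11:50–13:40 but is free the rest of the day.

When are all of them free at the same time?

Viktor free: 08:00-11:35, 13:15-19:00 (invert busy blocks within the working day).
Oona free: 09:05-13:35, 14:35-17:15 (invert busy blocks within the working day).
Nikolai free: 09:05-11:35, 14:40-19:00 (invert busy blocks within the working day).
Callum free: 08:00-11:00, 11:10-17:55 (invert busy blocks within the working day).
Bianca free: 08:00-11:50, 13:40-19:00 (invert busy blocks within the working day).
Viktor ∩ Oona: 09:05-11:35, 13:15-13:35, 14:35-17:15.
Viktor ∩ Oona ∩ Nikolai: 09:05-11:35, 14:40-17:15.
Viktor ∩ Oona ∩ Nikolai ∩ Callum: 09:05-11:00, 11:10-11:35, 14:40-17:15.
Viktor ∩ Oona ∩ Nikolai ∩ Callum ∩ Bianca: 09:05-11:00, 11:10-11:35, 14:40-17:15.
So the common availability across everyone is 09:05-11:00, 11:10-11:35, 14:40-17:15.

09:05-11:00, 11:10-11:35, 14:40-17:15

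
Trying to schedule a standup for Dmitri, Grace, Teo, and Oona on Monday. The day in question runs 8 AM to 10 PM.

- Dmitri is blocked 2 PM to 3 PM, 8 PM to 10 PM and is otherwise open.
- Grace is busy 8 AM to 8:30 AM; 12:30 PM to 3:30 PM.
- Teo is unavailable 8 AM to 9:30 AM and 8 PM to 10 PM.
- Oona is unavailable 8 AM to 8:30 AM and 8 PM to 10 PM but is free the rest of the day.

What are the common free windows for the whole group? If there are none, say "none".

Dmitri free: 08:00-14:00, 15:00-20:00 (invert busy blocks within the working day).
Grace free: 08:30-12:30, 15:30-22:00 (invert busy blocks within the working day).
Teo free: 09:30-20:00 (invert busy blocks within the working day).
Oona free: 08:30-20:00 (invert busy blocks within the working day).
Dmitri ∩ Grace: 08:30-12:30, 15:30-20:00.
Dmitri ∩ Grace ∩ Teo: 09:30-12:30, 15:30-20:00.
Dmitri ∩ Grace ∩ Teo ∩ Oona: 09:30-12:30, 15:30-20:00.

09:30-12:30, 15:30-20:00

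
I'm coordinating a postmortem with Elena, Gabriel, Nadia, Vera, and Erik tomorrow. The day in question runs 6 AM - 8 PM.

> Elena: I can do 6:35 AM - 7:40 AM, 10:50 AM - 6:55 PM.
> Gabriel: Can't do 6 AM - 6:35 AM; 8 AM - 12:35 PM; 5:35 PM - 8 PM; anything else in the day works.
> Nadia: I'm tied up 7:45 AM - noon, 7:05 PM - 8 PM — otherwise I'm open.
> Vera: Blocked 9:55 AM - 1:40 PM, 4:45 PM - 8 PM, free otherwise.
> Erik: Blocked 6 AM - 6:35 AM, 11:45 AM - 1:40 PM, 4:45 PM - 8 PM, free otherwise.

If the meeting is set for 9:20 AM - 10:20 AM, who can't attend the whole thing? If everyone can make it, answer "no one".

Elena free: 06:35-07:40, 10:50-18:55.
Gabriel free: 06:35-08:00, 12:35-17:35 (invert busy blocks within the working day).
Nadia free: 06:00-07:45, 12:00-19:05 (invert busy blocks within the working day).
Vera free: 06:00-09:55, 13:40-16:45 (invert busy blocks within the working day).
Erik free: 06:35-11:45, 13:40-16:45 (invert busy blocks within the working day).
Elena: not fully free for 09:20-10:20. Gabriel: not fully free for 09:20-10:20. Nadia: not fully free for 09:20-10:20. Vera: not fully free for 09:20-10:20. Erik: free for 09:20-10:20.

Elena, Gabriel, Nadia, Vera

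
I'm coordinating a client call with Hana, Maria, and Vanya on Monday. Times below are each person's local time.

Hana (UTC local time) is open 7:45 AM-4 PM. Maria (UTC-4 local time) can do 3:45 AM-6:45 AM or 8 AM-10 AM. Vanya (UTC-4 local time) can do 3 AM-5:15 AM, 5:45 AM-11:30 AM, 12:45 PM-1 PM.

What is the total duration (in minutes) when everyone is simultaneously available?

270

Hana in UTC: 07:45-16:00.
Maria in UTC: 07:45-10:45, 12:00-14:00 (add 4h to convert from UTC-4).
Vanya in UTC: 07:00-09:15, 09:45-15:30, 16:45-17:00 (add 4h to convert from UTC-4).
Hana ∩ Maria: 07:45-10:45, 12:00-14:00.
Hana ∩ Maria ∩ Vanya: 07:45-09:15, 09:45-10:45, 12:00-14:00.
Summing the common windows: 90 + 60 + 120 = 270 minutes.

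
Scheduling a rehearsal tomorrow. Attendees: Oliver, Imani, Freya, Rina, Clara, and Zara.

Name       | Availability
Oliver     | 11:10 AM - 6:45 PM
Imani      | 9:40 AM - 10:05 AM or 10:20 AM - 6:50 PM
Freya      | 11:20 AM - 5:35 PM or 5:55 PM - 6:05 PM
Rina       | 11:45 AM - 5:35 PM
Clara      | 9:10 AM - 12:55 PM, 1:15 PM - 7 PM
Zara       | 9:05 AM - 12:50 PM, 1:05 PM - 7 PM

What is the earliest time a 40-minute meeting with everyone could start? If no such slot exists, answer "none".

Oliver ∩ Imani: 11:10-18:45.
Oliver ∩ Imani ∩ Freya: 11:20-17:35, 17:55-18:05.
Oliver ∩ Imani ∩ Freya ∩ Rina: 11:45-17:35.
Oliver ∩ Imani ∩ Freya ∩ Rina ∩ Clara: 11:45-12:55, 13:15-17:35.
Oliver ∩ Imani ∩ Freya ∩ Rina ∩ Clara ∩ Zara: 11:45-12:50, 13:15-17:35.
Those are the intersection windows.
The first common window of at least 40 minutes is 11:45-12:50, so the earliest start is 11:45.

11:45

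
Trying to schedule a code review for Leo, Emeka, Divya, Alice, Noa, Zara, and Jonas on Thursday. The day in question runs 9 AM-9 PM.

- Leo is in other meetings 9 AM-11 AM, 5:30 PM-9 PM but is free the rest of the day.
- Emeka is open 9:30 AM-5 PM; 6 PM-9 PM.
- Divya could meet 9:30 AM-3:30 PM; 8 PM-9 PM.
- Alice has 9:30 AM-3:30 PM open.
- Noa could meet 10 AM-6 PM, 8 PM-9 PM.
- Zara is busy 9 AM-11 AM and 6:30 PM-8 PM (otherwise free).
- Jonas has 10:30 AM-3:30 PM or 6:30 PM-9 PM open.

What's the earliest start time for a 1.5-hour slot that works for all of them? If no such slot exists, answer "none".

Leo free: 11:00-17:30 (invert busy blocks within the working day).
Emeka free: 09:30-17:00, 18:00-21:00.
Divya free: 09:30-15:30, 20:00-21:00.
Alice free: 09:30-15:30.
Noa free: 10:00-18:00, 20:00-21:00.
Zara free: 11:00-18:30, 20:00-21:00 (invert busy blocks within the working day).
Jonas free: 10:30-15:30, 18:30-21:00.
Leo ∩ Emeka: 11:00-17:00.
Leo ∩ Emeka ∩ Divya: 11:00-15:30.
Leo ∩ Emeka ∩ Divya ∩ Alice: 11:00-15:30.
Leo ∩ Emeka ∩ Divya ∩ Alice ∩ Noa: 11:00-15:30.
Leo ∩ Emeka ∩ Divya ∩ Alice ∩ Noa ∩ Zara: 11:00-15:30.
Leo ∩ Emeka ∩ Divya ∩ Alice ∩ Noa ∩ Zara ∩ Jonas: 11:00-15:30.
The first common window of at least 90 minutes is 11:00-15:30, so the earliest start is 11:00.

11:00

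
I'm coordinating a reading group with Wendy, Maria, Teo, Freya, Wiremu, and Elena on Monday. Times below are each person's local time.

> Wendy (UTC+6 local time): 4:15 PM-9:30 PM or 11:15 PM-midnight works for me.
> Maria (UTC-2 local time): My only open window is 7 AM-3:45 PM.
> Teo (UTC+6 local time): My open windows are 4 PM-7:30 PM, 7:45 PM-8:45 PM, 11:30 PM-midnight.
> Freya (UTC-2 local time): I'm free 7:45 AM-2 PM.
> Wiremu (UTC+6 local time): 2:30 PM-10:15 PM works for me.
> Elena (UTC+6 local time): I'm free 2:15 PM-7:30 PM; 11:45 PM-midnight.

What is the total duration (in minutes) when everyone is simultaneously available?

195

Wendy in UTC: 10:15-15:30, 17:15-18:00 (subtract 6h to convert from UTC+6).
Maria in UTC: 09:00-17:45 (add 2h to convert from UTC-2).
Teo in UTC: 10:00-13:30, 13:45-14:45, 17:30-18:00 (subtract 6h to convert from UTC+6).
Freya in UTC: 09:45-16:00 (add 2h to convert from UTC-2).
Wiremu in UTC: 08:30-16:15 (subtract 6h to convert from UTC+6).
Elena in UTC: 08:15-13:30, 17:45-18:00 (subtract 6h to convert from UTC+6).
Wendy ∩ Maria: 10:15-15:30, 17:15-17:45.
Wendy ∩ Maria ∩ Teo: 10:15-13:30, 13:45-14:45, 17:30-17:45.
Wendy ∩ Maria ∩ Teo ∩ Freya: 10:15-13:30, 13:45-14:45.
Wendy ∩ Maria ∩ Teo ∩ Freya ∩ Wiremu: 10:15-13:30, 13:45-14:45.
Wendy ∩ Maria ∩ Teo ∩ Freya ∩ Wiremu ∩ Elena: 10:15-13:30.
Those are the intersection windows.
That's a single block of 195 minutes.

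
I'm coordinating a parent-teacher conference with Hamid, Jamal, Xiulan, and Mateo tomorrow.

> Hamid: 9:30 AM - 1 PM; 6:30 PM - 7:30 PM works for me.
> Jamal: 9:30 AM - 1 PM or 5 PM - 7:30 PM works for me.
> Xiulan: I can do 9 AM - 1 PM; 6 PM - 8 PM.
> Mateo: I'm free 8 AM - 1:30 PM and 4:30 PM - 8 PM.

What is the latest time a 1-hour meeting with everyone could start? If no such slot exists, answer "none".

18:30

Hamid ∩ Jamal: 09:30-13:00, 18:30-19:30.
Hamid ∩ Jamal ∩ Xiulan: 09:30-13:00, 18:30-19:30.
Hamid ∩ Jamal ∩ Xiulan ∩ Mateo: 09:30-13:00, 18:30-19:30.
The last common window of at least 60 minutes is 18:30-19:30; a 60-minute meeting can start as late as 18:30 and still end by 19:30.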